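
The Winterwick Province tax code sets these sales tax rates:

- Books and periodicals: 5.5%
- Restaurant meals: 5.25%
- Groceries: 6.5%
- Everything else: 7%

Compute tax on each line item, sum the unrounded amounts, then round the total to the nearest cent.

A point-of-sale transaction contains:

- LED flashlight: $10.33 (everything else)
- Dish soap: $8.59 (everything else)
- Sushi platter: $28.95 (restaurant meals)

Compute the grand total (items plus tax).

LED flashlight $10.33: everything else → 7% → $0.7231
Dish soap $8.59: everything else → 7% → $0.6013
Sushi platter $28.95: restaurant meals → 5.25% → $1.519875
Subtotal = $47.87; unrounded tax = $2.844275 → $2.84; total due = $50.71

$50.71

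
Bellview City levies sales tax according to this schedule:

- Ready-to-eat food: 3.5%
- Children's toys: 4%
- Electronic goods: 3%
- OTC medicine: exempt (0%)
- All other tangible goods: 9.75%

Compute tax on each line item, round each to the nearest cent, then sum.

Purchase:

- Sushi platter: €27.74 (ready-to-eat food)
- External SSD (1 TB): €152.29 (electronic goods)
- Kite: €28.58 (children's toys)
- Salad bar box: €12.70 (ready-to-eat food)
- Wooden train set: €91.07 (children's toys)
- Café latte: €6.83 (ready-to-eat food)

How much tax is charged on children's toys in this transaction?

Kite €28.58: children's toys → 4% → €1.14
Wooden train set €91.07: children's toys → 4% → €3.64
Tax on children's toys = €1.14 + €3.64 = €4.78

€4.78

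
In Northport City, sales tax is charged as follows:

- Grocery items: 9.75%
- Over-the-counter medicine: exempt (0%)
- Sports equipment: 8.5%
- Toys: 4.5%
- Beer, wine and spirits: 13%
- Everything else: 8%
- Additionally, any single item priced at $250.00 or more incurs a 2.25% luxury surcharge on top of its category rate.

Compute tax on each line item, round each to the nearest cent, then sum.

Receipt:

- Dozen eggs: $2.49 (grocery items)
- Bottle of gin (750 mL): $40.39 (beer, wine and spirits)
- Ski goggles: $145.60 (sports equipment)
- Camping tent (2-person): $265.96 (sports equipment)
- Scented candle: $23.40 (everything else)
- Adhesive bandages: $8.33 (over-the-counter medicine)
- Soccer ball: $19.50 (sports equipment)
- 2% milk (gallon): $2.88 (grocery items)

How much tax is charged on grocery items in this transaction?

$0.52

Dozen eggs $2.49: grocery items → 9.75% → $0.24
2% milk (gallon) $2.88: grocery items → 9.75% → $0.28
Tax on grocery items = $0.24 + $0.28 = $0.52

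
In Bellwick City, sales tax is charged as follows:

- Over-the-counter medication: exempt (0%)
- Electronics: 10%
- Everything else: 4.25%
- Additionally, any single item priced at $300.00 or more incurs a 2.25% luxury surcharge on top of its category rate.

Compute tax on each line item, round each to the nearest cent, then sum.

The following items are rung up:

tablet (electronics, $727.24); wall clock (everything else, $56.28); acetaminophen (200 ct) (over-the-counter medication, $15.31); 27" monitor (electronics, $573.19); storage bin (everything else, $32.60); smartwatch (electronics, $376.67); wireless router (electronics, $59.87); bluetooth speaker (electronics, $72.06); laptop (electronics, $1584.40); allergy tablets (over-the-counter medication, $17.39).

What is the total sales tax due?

Tablet $727.24: electronics → 10% + 2.25% surcharge = 12.25% → $89.09
Wall clock $56.28: everything else → 4.25% → $2.39
Acetaminophen (200 ct) $15.31: over-the-counter medication → 0% → $0.00
27" monitor $573.19: electronics → 10% + 2.25% surcharge = 12.25% → $70.22
Storage bin $32.60: everything else → 4.25% → $1.39
Smartwatch $376.67: electronics → 10% + 2.25% surcharge = 12.25% → $46.14
Wireless router $59.87: electronics → 10% → $5.99
Bluetooth speaker $72.06: electronics → 10% → $7.21
Laptop $1584.40: electronics → 10% + 2.25% surcharge = 12.25% → $194.09
Allergy tablets $17.39: over-the-counter medication → 0% → $0.00
Total tax = $89.09 + $2.39 + $70.22 + $1.39 + $46.14 + $5.99 + $7.21 + $194.09 = $416.52

$416.52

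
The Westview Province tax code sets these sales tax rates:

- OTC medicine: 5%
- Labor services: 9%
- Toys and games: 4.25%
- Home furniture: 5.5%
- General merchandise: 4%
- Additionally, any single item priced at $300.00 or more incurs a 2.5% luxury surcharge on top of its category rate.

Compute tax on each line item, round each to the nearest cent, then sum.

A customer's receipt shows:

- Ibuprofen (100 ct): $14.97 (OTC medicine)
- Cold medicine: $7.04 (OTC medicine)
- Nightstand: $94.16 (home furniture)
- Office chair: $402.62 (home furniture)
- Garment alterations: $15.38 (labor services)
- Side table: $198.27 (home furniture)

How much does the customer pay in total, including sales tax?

$783.21

Ibuprofen (100 ct) $14.97: OTC medicine → 5% → $0.75
Cold medicine $7.04: OTC medicine → 5% → $0.35
Nightstand $94.16: home furniture → 5.5% → $5.18
Office chair $402.62: home furniture → 5.5% + 2.5% surcharge = 8% → $32.21
Garment alterations $15.38: labor services → 9% → $1.38
Side table $198.27: home furniture → 5.5% → $10.90
Subtotal = $732.44; tax = $50.77; total due = $783.21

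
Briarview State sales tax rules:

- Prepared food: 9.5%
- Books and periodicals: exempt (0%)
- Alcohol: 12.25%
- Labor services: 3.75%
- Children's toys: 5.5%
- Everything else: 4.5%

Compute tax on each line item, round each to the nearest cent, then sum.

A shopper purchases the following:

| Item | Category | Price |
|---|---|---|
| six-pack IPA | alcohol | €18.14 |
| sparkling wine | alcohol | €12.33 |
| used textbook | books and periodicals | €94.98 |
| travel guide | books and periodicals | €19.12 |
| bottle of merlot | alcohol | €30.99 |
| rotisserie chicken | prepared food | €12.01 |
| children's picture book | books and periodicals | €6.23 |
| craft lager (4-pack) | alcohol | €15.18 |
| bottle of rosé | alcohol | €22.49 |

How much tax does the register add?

Six-pack IPA €18.14: alcohol → 12.25% → €2.22
Sparkling wine €12.33: alcohol → 12.25% → €1.51
Used textbook €94.98: books and periodicals → 0% → €0.00
Travel guide €19.12: books and periodicals → 0% → €0.00
Bottle of merlot €30.99: alcohol → 12.25% → €3.80
Rotisserie chicken €12.01: prepared food → 9.5% → €1.14
Children's picture book €6.23: books and periodicals → 0% → €0.00
Craft lager (4-pack) €15.18: alcohol → 12.25% → €1.86
Bottle of rosé €22.49: alcohol → 12.25% → €2.76
Total tax = €2.22 + €1.51 + €3.80 + €1.14 + €1.86 + €2.76 = €13.29

€13.29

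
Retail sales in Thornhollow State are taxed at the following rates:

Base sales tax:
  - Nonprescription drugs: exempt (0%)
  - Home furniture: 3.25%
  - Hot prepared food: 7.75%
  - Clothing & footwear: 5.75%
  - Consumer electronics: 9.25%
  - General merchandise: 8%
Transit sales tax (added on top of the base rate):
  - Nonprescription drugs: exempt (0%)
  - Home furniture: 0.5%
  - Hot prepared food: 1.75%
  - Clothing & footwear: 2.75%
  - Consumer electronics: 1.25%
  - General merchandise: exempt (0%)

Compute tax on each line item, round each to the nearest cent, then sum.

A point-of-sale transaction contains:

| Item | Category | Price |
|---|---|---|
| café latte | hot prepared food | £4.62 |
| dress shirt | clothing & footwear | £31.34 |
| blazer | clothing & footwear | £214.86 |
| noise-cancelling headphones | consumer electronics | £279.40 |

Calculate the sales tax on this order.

Café latte £4.62: hot prepared food → 7.75% + 1.75% transit = 9.5% → £0.44
Dress shirt £31.34: clothing & footwear → 5.75% + 2.75% transit = 8.5% → £2.66
Blazer £214.86: clothing & footwear → 5.75% + 2.75% transit = 8.5% → £18.26
Noise-cancelling headphones £279.40: consumer electronics → 9.25% + 1.25% transit = 10.5% → £29.34
Total tax = £0.44 + £2.66 + £18.26 + £29.34 = £50.70

£50.70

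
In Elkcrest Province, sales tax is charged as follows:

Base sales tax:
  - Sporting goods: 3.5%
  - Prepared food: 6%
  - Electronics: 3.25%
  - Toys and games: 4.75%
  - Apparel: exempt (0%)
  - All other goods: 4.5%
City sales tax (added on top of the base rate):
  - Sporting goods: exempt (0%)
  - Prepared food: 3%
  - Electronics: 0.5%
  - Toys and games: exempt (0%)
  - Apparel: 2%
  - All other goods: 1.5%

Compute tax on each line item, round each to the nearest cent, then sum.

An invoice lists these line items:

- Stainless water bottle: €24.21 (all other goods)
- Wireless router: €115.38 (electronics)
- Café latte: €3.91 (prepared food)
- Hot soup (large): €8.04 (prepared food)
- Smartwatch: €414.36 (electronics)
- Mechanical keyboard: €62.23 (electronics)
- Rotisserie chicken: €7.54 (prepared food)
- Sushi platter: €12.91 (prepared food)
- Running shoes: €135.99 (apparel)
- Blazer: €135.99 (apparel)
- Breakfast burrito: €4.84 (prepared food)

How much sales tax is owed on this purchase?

€32.44

Stainless water bottle €24.21: all other goods → 4.5% + 1.5% city = 6% → €1.45
Wireless router €115.38: electronics → 3.25% + 0.5% city = 3.75% → €4.33
Café latte €3.91: prepared food → 6% + 3% city = 9% → €0.35
Hot soup (large) €8.04: prepared food → 6% + 3% city = 9% → €0.72
Smartwatch €414.36: electronics → 3.25% + 0.5% city = 3.75% → €15.54
Mechanical keyboard €62.23: electronics → 3.25% + 0.5% city = 3.75% → €2.33
Rotisserie chicken €7.54: prepared food → 6% + 3% city = 9% → €0.68
Sushi platter €12.91: prepared food → 6% + 3% city = 9% → €1.16
Running shoes €135.99: apparel → 0% + 2% city = 2% → €2.72
Blazer €135.99: apparel → 0% + 2% city = 2% → €2.72
Breakfast burrito €4.84: prepared food → 6% + 3% city = 9% → €0.44
Total tax = €1.45 + €4.33 + €0.35 + €0.72 + €15.54 + €2.33 + €0.68 + €1.16 + €2.72 + €2.72 + €0.44 = €32.44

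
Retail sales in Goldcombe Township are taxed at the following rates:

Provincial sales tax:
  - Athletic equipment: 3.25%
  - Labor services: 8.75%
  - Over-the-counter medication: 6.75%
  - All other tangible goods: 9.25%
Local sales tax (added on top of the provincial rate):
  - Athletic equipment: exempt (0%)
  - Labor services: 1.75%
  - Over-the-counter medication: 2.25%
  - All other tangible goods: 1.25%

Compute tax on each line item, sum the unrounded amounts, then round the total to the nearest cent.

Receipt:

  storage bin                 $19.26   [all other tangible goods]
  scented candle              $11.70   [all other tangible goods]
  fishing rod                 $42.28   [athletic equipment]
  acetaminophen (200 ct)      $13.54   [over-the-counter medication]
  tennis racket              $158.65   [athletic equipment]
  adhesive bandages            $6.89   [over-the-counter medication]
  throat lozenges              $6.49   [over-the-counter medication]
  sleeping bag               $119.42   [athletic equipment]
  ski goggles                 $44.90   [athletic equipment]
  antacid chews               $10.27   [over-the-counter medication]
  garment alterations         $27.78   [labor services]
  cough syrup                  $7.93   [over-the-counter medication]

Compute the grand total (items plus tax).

$491.21

Storage bin $19.26: all other tangible goods → 9.25% + 1.25% local = 10.5% → $2.0223
Scented candle $11.70: all other tangible goods → 9.25% + 1.25% local = 10.5% → $1.2285
Fishing rod $42.28: athletic equipment → 3.25% + 0% local = 3.25% → $1.3741
Acetaminophen (200 ct) $13.54: over-the-counter medication → 6.75% + 2.25% local = 9% → $1.2186
Tennis racket $158.65: athletic equipment → 3.25% + 0% local = 3.25% → $5.156125
Adhesive bandages $6.89: over-the-counter medication → 6.75% + 2.25% local = 9% → $0.6201
Throat lozenges $6.49: over-the-counter medication → 6.75% + 2.25% local = 9% → $0.5841
Sleeping bag $119.42: athletic equipment → 3.25% + 0% local = 3.25% → $3.88115
Ski goggles $44.90: athletic equipment → 3.25% + 0% local = 3.25% → $1.45925
Antacid chews $10.27: over-the-counter medication → 6.75% + 2.25% local = 9% → $0.9243
Garment alterations $27.78: labor services → 8.75% + 1.75% local = 10.5% → $2.9169
Cough syrup $7.93: over-the-counter medication → 6.75% + 2.25% local = 9% → $0.7137
Subtotal = $469.11; unrounded tax = $22.099125 → $22.10; total due = $491.21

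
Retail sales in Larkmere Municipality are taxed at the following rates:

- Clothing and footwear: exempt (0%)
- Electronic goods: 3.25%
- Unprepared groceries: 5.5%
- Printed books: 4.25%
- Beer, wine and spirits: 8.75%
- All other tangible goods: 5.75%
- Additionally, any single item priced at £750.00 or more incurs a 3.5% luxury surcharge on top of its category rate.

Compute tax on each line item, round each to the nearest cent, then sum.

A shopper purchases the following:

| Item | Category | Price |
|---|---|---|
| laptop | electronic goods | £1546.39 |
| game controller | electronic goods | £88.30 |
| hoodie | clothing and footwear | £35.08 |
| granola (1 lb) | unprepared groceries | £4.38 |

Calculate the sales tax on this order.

£107.49

Laptop £1546.39: electronic goods → 3.25% + 3.5% surcharge = 6.75% → £104.38
Game controller £88.30: electronic goods → 3.25% → £2.87
Hoodie £35.08: clothing and footwear → 0% → £0.00
Granola (1 lb) £4.38: unprepared groceries → 5.5% → £0.24
Total tax = £104.38 + £2.87 + £0.24 = £107.49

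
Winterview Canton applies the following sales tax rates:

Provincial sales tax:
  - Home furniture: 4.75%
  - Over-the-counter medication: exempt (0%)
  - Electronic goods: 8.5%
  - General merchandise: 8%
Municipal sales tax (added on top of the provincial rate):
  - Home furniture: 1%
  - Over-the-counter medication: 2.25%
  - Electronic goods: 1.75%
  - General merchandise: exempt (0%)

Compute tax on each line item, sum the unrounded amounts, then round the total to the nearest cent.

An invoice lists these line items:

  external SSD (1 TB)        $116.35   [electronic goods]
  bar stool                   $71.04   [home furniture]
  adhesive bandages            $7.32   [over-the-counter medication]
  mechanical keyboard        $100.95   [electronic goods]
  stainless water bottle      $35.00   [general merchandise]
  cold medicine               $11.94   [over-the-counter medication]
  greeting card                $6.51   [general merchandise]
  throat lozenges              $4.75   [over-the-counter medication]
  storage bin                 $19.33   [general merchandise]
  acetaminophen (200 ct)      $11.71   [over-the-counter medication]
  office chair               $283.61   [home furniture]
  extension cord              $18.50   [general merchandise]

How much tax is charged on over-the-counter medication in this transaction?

Adhesive bandages $7.32: over-the-counter medication → 0% + 2.25% municipal = 2.25% → $0.1647
Cold medicine $11.94: over-the-counter medication → 0% + 2.25% municipal = 2.25% → $0.26865
Throat lozenges $4.75: over-the-counter medication → 0% + 2.25% municipal = 2.25% → $0.106875
Acetaminophen (200 ct) $11.71: over-the-counter medication → 0% + 2.25% municipal = 2.25% → $0.263475
Tax on over-the-counter medication: unrounded sum = $0.8037 → $0.80

$0.80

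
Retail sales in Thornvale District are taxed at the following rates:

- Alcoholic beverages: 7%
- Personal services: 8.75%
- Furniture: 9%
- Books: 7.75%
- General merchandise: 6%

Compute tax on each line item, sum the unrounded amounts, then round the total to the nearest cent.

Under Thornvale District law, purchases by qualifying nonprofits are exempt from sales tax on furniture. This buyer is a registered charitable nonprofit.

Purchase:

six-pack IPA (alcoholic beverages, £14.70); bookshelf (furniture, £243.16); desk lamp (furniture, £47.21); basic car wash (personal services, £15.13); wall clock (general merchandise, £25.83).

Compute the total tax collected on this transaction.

£3.90

Six-pack IPA £14.70: alcoholic beverages → 7% → £1.029
Bookshelf £243.16: furniture, buyer-exempt → 0% → £0.00
Desk lamp £47.21: furniture, buyer-exempt → 0% → £0.00
Basic car wash £15.13: personal services → 8.75% → £1.323875
Wall clock £25.83: general merchandise → 6% → £1.5498
Unrounded tax sum = £3.902675 → £3.90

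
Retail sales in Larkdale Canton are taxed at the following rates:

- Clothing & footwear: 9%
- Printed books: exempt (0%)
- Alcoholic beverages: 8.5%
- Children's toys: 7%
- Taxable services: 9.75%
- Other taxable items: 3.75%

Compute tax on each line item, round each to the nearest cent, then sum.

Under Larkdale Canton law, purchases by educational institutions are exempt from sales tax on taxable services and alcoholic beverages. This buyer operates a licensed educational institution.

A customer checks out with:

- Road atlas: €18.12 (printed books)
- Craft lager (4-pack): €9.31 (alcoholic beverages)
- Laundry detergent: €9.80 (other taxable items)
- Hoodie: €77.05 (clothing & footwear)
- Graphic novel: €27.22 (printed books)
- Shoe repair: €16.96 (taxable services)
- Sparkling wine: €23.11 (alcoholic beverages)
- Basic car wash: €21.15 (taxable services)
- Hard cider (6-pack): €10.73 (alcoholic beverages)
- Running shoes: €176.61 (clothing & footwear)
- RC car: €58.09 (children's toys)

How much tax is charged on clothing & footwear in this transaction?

Hoodie €77.05: clothing & footwear → 9% → €6.93
Running shoes €176.61: clothing & footwear → 9% → €15.89
Tax on clothing & footwear = €6.93 + €15.89 = €22.82

€22.82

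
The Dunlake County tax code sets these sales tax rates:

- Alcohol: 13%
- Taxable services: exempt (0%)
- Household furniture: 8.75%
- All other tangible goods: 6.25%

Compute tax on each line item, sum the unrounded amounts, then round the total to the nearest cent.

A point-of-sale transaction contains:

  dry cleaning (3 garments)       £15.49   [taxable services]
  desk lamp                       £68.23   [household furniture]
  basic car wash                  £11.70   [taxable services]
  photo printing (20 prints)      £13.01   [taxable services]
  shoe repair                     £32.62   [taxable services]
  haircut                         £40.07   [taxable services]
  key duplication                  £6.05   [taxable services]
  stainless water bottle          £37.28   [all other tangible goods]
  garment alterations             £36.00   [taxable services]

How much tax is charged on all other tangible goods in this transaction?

£2.33

Stainless water bottle £37.28: all other tangible goods → 6.25% → £2.33
Tax on all other tangible goods: unrounded sum = £2.33 → £2.33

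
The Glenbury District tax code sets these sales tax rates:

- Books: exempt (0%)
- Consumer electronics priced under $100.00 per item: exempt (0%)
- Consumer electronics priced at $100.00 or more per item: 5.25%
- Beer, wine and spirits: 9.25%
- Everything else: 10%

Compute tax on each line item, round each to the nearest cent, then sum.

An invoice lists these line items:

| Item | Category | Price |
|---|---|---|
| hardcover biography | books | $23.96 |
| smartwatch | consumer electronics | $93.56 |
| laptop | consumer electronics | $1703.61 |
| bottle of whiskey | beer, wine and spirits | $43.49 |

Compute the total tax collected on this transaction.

Hardcover biography $23.96: books → 0% → $0.00
Smartwatch $93.56: consumer electronics, under $100.00 → 0% → $0.00
Laptop $1703.61: consumer electronics, $100.00 or more → 5.25% → $89.44
Bottle of whiskey $43.49: beer, wine and spirits → 9.25% → $4.02
Total tax = $89.44 + $4.02 = $93.46

$93.46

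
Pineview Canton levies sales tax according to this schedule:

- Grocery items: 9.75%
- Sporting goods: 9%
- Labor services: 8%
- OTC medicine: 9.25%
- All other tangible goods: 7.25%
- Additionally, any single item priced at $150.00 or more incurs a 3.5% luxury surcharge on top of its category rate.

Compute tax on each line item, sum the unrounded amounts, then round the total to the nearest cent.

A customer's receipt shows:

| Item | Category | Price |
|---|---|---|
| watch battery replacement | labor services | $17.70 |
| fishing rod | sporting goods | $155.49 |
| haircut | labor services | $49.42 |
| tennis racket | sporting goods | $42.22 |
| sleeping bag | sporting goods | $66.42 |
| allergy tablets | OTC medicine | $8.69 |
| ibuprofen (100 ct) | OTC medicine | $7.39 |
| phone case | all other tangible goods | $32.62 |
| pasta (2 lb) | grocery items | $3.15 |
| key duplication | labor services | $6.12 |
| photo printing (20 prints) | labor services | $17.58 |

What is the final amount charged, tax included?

$447.44

Watch battery replacement $17.70: labor services → 8% → $1.416
Fishing rod $155.49: sporting goods → 9% + 3.5% surcharge = 12.5% → $19.43625
Haircut $49.42: labor services → 8% → $3.9536
Tennis racket $42.22: sporting goods → 9% → $3.7998
Sleeping bag $66.42: sporting goods → 9% → $5.9778
Allergy tablets $8.69: OTC medicine → 9.25% → $0.803825
Ibuprofen (100 ct) $7.39: OTC medicine → 9.25% → $0.683575
Phone case $32.62: all other tangible goods → 7.25% → $2.36495
Pasta (2 lb) $3.15: grocery items → 9.75% → $0.307125
Key duplication $6.12: labor services → 8% → $0.4896
Photo printing (20 prints) $17.58: labor services → 8% → $1.4064
Subtotal = $406.80; unrounded tax = $40.638925 → $40.64; total due = $447.44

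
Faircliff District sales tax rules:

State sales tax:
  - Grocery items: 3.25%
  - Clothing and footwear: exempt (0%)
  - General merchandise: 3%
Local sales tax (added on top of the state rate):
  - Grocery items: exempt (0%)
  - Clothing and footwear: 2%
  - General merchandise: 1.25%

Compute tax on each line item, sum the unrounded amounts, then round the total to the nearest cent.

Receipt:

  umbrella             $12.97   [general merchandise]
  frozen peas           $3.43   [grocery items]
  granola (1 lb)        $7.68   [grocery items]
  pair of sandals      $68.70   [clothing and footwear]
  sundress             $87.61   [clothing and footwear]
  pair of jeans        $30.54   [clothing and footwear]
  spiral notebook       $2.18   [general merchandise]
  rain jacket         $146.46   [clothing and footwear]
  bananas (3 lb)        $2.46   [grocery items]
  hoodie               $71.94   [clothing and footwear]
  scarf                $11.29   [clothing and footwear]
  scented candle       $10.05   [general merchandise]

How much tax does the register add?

Umbrella $12.97: general merchandise → 3% + 1.25% local = 4.25% → $0.551225
Frozen peas $3.43: grocery items → 3.25% + 0% local = 3.25% → $0.111475
Granola (1 lb) $7.68: grocery items → 3.25% + 0% local = 3.25% → $0.2496
Pair of sandals $68.70: clothing and footwear → 0% + 2% local = 2% → $1.374
Sundress $87.61: clothing and footwear → 0% + 2% local = 2% → $1.7522
Pair of jeans $30.54: clothing and footwear → 0% + 2% local = 2% → $0.6108
Spiral notebook $2.18: general merchandise → 3% + 1.25% local = 4.25% → $0.09265
Rain jacket $146.46: clothing and footwear → 0% + 2% local = 2% → $2.9292
Bananas (3 lb) $2.46: grocery items → 3.25% + 0% local = 3.25% → $0.07995
Hoodie $71.94: clothing and footwear → 0% + 2% local = 2% → $1.4388
Scarf $11.29: clothing and footwear → 0% + 2% local = 2% → $0.2258
Scented candle $10.05: general merchandise → 3% + 1.25% local = 4.25% → $0.427125
Unrounded tax sum = $9.842825 → $9.84

$9.84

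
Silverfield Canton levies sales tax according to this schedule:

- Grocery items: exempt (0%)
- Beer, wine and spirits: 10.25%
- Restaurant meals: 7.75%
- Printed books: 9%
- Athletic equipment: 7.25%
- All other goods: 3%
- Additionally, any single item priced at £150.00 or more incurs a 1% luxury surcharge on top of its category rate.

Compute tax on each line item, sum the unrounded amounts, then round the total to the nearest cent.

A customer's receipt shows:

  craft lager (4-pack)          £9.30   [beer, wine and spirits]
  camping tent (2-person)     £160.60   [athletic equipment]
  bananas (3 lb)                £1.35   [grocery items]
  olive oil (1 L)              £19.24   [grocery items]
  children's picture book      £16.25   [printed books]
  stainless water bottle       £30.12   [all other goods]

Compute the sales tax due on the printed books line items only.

£1.46

Children's picture book £16.25: printed books → 9% → £1.4625
Tax on printed books: unrounded sum = £1.4625 → £1.46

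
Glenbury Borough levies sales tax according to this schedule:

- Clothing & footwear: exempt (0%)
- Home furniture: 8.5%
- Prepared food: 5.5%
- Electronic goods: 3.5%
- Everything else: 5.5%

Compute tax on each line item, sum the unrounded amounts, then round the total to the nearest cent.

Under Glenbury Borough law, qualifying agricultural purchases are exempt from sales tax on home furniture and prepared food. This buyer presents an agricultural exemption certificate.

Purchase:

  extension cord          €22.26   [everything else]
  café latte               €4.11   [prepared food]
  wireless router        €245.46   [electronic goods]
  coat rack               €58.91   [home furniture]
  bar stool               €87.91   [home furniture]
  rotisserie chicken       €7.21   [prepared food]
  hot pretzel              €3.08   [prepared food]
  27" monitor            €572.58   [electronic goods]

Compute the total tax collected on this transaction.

€29.86

Extension cord €22.26: everything else → 5.5% → €1.2243
Café latte €4.11: prepared food, buyer-exempt → 0% → €0.00
Wireless router €245.46: electronic goods → 3.5% → €8.5911
Coat rack €58.91: home furniture, buyer-exempt → 0% → €0.00
Bar stool €87.91: home furniture, buyer-exempt → 0% → €0.00
Rotisserie chicken €7.21: prepared food, buyer-exempt → 0% → €0.00
Hot pretzel €3.08: prepared food, buyer-exempt → 0% → €0.00
27" monitor €572.58: electronic goods → 3.5% → €20.0403
Unrounded tax sum = €29.8557 → €29.86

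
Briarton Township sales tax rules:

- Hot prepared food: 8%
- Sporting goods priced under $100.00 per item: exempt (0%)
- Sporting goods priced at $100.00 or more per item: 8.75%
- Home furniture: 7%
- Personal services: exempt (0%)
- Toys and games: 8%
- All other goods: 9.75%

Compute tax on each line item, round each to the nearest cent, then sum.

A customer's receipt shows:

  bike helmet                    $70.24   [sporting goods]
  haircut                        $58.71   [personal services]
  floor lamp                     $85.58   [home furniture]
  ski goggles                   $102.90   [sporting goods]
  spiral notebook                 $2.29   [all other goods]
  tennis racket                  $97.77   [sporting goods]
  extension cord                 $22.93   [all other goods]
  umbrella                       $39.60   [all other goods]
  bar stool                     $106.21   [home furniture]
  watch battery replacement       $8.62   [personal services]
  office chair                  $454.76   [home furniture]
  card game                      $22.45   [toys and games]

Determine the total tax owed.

$62.37

Bike helmet $70.24: sporting goods, under $100.00 → 0% → $0.00
Haircut $58.71: personal services → 0% → $0.00
Floor lamp $85.58: home furniture → 7% → $5.99
Ski goggles $102.90: sporting goods, $100.00 or more → 8.75% → $9.00
Spiral notebook $2.29: all other goods → 9.75% → $0.22
Tennis racket $97.77: sporting goods, under $100.00 → 0% → $0.00
Extension cord $22.93: all other goods → 9.75% → $2.24
Umbrella $39.60: all other goods → 9.75% → $3.86
Bar stool $106.21: home furniture → 7% → $7.43
Watch battery replacement $8.62: personal services → 0% → $0.00
Office chair $454.76: home furniture → 7% → $31.83
Card game $22.45: toys and games → 8% → $1.80
Total tax = $5.99 + $9.00 + $0.22 + $2.24 + $3.86 + $7.43 + $31.83 + $1.80 = $62.37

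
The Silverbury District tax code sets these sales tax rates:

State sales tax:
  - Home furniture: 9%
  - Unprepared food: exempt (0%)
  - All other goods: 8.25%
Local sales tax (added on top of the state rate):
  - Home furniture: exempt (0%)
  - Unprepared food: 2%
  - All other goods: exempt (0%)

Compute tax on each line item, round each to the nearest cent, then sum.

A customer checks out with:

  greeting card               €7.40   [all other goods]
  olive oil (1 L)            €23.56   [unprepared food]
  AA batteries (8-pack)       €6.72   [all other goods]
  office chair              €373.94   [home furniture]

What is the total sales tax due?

€35.28

Greeting card €7.40: all other goods → 8.25% + 0% local = 8.25% → €0.61
Olive oil (1 L) €23.56: unprepared food → 0% + 2% local = 2% → €0.47
AA batteries (8-pack) €6.72: all other goods → 8.25% + 0% local = 8.25% → €0.55
Office chair €373.94: home furniture → 9% + 0% local = 9% → €33.65
Total tax = €0.61 + €0.47 + €0.55 + €33.65 = €35.28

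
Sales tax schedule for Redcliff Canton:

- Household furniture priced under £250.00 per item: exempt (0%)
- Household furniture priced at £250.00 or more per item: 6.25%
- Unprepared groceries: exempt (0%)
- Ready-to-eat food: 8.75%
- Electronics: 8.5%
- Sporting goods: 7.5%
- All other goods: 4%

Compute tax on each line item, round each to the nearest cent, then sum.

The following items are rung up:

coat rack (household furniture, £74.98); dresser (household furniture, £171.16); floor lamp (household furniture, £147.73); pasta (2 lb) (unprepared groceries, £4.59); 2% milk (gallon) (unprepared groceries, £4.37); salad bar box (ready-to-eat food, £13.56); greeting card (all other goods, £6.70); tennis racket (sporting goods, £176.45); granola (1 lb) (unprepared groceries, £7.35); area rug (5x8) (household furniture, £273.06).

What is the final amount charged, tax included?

Coat rack £74.98: household furniture, under £250.00 → 0% → £0.00
Dresser £171.16: household furniture, under £250.00 → 0% → £0.00
Floor lamp £147.73: household furniture, under £250.00 → 0% → £0.00
Pasta (2 lb) £4.59: unprepared groceries → 0% → £0.00
2% milk (gallon) £4.37: unprepared groceries → 0% → £0.00
Salad bar box £13.56: ready-to-eat food → 8.75% → £1.19
Greeting card £6.70: all other goods → 4% → £0.27
Tennis racket £176.45: sporting goods → 7.5% → £13.23
Granola (1 lb) £7.35: unprepared groceries → 0% → £0.00
Area rug (5x8) £273.06: household furniture, £250.00 or more → 6.25% → £17.07
Subtotal = £879.95; tax = £31.76; total due = £911.71

£911.71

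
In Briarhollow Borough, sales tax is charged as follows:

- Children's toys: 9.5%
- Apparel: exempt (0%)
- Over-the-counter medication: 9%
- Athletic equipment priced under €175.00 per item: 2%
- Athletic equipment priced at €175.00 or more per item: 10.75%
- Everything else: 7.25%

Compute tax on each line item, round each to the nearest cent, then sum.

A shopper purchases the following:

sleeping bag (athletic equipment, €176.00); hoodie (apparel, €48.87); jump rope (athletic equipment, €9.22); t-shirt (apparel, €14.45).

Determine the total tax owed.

Sleeping bag €176.00: athletic equipment, €175.00 or more → 10.75% → €18.92
Hoodie €48.87: apparel → 0% → €0.00
Jump rope €9.22: athletic equipment, under €175.00 → 2% → €0.18
T-shirt €14.45: apparel → 0% → €0.00
Total tax = €18.92 + €0.18 = €19.10

€19.10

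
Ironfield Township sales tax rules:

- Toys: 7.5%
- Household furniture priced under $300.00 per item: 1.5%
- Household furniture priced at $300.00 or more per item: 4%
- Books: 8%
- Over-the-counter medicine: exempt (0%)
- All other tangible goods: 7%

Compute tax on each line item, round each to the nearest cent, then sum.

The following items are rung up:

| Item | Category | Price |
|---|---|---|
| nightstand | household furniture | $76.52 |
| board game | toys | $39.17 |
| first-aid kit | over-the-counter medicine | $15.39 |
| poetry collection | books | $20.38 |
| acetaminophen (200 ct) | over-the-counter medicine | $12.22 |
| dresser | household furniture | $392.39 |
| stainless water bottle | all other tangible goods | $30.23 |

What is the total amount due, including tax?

Nightstand $76.52: household furniture, under $300.00 → 1.5% → $1.15
Board game $39.17: toys → 7.5% → $2.94
First-aid kit $15.39: over-the-counter medicine → 0% → $0.00
Poetry collection $20.38: books → 8% → $1.63
Acetaminophen (200 ct) $12.22: over-the-counter medicine → 0% → $0.00
Dresser $392.39: household furniture, $300.00 or more → 4% → $15.70
Stainless water bottle $30.23: all other tangible goods → 7% → $2.12
Subtotal = $586.30; tax = $23.54; total due = $609.84

$609.84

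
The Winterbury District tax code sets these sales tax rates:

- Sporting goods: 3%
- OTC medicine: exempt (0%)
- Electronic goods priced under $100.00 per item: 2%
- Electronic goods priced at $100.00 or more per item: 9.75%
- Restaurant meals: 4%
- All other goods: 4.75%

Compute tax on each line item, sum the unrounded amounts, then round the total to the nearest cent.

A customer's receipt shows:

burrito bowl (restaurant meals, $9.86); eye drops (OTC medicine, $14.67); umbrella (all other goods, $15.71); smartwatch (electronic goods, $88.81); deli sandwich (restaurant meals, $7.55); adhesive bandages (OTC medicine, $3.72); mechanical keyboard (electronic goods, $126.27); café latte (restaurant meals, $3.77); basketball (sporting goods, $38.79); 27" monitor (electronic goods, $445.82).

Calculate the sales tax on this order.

$60.31

Burrito bowl $9.86: restaurant meals → 4% → $0.3944
Eye drops $14.67: OTC medicine → 0% → $0.00
Umbrella $15.71: all other goods → 4.75% → $0.746225
Smartwatch $88.81: electronic goods, under $100.00 → 2% → $1.7762
Deli sandwich $7.55: restaurant meals → 4% → $0.302
Adhesive bandages $3.72: OTC medicine → 0% → $0.00
Mechanical keyboard $126.27: electronic goods, $100.00 or more → 9.75% → $12.311325
Café latte $3.77: restaurant meals → 4% → $0.1508
Basketball $38.79: sporting goods → 3% → $1.1637
27" monitor $445.82: electronic goods, $100.00 or more → 9.75% → $43.46745
Unrounded tax sum = $60.3121 → $60.31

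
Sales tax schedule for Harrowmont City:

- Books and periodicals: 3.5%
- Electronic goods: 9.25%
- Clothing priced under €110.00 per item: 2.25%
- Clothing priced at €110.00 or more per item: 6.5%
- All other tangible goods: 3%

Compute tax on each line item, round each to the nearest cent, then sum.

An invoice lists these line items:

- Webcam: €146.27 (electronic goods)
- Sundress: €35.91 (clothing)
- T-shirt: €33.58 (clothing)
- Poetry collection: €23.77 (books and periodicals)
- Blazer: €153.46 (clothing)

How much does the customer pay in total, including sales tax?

€418.89

Webcam €146.27: electronic goods → 9.25% → €13.53
Sundress €35.91: clothing, under €110.00 → 2.25% → €0.81
T-shirt €33.58: clothing, under €110.00 → 2.25% → €0.76
Poetry collection €23.77: books and periodicals → 3.5% → €0.83
Blazer €153.46: clothing, €110.00 or more → 6.5% → €9.97
Subtotal = €392.99; tax = €25.90; total due = €418.89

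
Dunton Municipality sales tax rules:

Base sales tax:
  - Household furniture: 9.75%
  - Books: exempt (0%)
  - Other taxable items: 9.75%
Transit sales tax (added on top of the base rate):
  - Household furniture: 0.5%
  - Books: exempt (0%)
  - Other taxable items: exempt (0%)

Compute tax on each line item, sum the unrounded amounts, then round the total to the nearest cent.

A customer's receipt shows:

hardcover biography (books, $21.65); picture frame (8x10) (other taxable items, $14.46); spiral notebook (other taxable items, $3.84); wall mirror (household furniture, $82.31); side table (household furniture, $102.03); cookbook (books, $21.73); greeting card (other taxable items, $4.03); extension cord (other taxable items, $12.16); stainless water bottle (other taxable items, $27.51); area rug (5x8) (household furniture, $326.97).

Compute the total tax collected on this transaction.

$58.45

Hardcover biography $21.65: books → 0% + 0% transit = 0% → $0.00
Picture frame (8x10) $14.46: other taxable items → 9.75% + 0% transit = 9.75% → $1.40985
Spiral notebook $3.84: other taxable items → 9.75% + 0% transit = 9.75% → $0.3744
Wall mirror $82.31: household furniture → 9.75% + 0.5% transit = 10.25% → $8.436775
Side table $102.03: household furniture → 9.75% + 0.5% transit = 10.25% → $10.458075
Cookbook $21.73: books → 0% + 0% transit = 0% → $0.00
Greeting card $4.03: other taxable items → 9.75% + 0% transit = 9.75% → $0.392925
Extension cord $12.16: other taxable items → 9.75% + 0% transit = 9.75% → $1.1856
Stainless water bottle $27.51: other taxable items → 9.75% + 0% transit = 9.75% → $2.682225
Area rug (5x8) $326.97: household furniture → 9.75% + 0.5% transit = 10.25% → $33.514425
Unrounded tax sum = $58.454275 → $58.45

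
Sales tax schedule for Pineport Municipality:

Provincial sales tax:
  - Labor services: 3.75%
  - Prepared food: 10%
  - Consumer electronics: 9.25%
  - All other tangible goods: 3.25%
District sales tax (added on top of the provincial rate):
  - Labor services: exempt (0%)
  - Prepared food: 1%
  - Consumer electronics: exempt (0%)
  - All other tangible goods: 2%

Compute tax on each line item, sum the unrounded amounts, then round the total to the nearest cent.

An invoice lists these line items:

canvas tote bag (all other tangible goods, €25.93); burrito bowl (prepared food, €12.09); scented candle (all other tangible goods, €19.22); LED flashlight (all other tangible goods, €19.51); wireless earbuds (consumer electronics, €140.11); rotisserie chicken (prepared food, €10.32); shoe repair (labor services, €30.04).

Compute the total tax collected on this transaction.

Canvas tote bag €25.93: all other tangible goods → 3.25% + 2% district = 5.25% → €1.361325
Burrito bowl €12.09: prepared food → 10% + 1% district = 11% → €1.3299
Scented candle €19.22: all other tangible goods → 3.25% + 2% district = 5.25% → €1.00905
LED flashlight €19.51: all other tangible goods → 3.25% + 2% district = 5.25% → €1.024275
Wireless earbuds €140.11: consumer electronics → 9.25% + 0% district = 9.25% → €12.960175
Rotisserie chicken €10.32: prepared food → 10% + 1% district = 11% → €1.1352
Shoe repair €30.04: labor services → 3.75% + 0% district = 3.75% → €1.1265
Unrounded tax sum = €19.946425 → €19.95

€19.95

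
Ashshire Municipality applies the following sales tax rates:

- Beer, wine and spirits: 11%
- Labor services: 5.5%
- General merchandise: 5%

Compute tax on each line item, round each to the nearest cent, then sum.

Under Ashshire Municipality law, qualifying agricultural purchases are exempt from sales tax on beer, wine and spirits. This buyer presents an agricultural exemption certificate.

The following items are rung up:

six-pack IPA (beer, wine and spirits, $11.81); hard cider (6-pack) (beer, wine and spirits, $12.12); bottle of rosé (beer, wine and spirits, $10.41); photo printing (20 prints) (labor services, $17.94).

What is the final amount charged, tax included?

$53.27

Six-pack IPA $11.81: beer, wine and spirits, buyer-exempt → 0% → $0.00
Hard cider (6-pack) $12.12: beer, wine and spirits, buyer-exempt → 0% → $0.00
Bottle of rosé $10.41: beer, wine and spirits, buyer-exempt → 0% → $0.00
Photo printing (20 prints) $17.94: labor services → 5.5% → $0.99
Subtotal = $52.28; tax = $0.99; total due = $53.27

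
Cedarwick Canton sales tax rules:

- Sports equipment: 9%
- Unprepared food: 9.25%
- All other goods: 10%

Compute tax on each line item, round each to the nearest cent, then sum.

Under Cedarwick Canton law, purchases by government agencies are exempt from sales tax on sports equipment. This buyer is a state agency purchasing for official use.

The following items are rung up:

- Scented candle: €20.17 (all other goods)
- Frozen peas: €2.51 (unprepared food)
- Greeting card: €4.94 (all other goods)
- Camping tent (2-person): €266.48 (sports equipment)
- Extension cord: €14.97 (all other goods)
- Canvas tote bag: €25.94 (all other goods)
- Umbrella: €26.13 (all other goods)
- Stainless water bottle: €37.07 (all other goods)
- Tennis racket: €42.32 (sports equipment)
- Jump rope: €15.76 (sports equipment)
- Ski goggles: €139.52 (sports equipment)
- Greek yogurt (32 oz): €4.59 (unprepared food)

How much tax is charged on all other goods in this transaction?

€12.92

Scented candle €20.17: all other goods → 10% → €2.02
Greeting card €4.94: all other goods → 10% → €0.49
Extension cord €14.97: all other goods → 10% → €1.50
Canvas tote bag €25.94: all other goods → 10% → €2.59
Umbrella €26.13: all other goods → 10% → €2.61
Stainless water bottle €37.07: all other goods → 10% → €3.71
Tax on all other goods = €2.02 + €0.49 + €1.50 + €2.59 + €2.61 + €3.71 = €12.92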